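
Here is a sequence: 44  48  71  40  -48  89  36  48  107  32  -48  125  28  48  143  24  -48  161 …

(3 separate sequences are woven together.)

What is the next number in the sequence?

20

Split by position mod 3: positions 1, 4, 7, … form one track, and each other residue class forms its own.
Subsequence A = 44, 40, 36, 32, 28, 24: subtracting 4 each time.
Subsequence B = 48, -48, 48, -48, 48, -48: oscillating between 48 and -48.
Subsequence C = 71, 89, 107, 125, 143, 161: arithmetic with common difference +18.
The 19th slot belongs to subsequence A; its 7th term is 20.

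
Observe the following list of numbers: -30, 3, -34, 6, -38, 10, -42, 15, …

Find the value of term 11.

Odd-indexed and even-indexed terms follow separate rules.
Stream A is -30, -34, -38, -42, which is arithmetic, step −4.
Stream B is 3, 6, 10, 15, which is triangular numbers n(n+1)/2 for n = 2, 3, ….
Position 11 falls in stream A as its term 6, giving -50.

-50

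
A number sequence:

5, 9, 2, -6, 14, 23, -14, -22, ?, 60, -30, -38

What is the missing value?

The slot pattern repeats as AABB (period 4), so there are 2 interleaved tracks.
Track A: 5, 9, 14, 23, ?, 60 (Fibonacci-style (each term is the sum of the two before it)).
Track B: 2, -6, -14, -22, -30, -38 (subtracting 8 each time).
Track A's pattern makes the blank 37.

37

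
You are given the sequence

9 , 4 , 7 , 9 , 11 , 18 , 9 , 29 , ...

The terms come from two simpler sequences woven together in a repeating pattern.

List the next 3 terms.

47, 9, 76

Positions follow the repeating pattern ABB; grouping by letter gives 2 tracks.
Track A is 9, 9, 9, which is constant 9.
Track B is 4, 7, 11, 18, 29, which is Fibonacci-style (each term is the sum of the two before it).
The 9th slot belongs to track B; its 6th term is 47.
Term 10 comes from track A (its 4th entry): 9.
Position 11 falls in track B as its term 7, giving 76.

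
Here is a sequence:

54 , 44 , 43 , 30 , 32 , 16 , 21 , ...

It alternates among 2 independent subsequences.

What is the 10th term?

-12

Split by position mod 2 into 2 tracks.
Track A: 54, 43, 32, 21. Arithmetic with common difference −11.
Track B: 44, 30, 16. Arithmetic, step −14.
Position 10 falls in track B as its term 5, giving -12.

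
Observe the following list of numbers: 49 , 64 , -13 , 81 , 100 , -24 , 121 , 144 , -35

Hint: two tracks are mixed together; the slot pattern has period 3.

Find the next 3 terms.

169, 196, -46

The slot pattern repeats as AAB (period 3), so there are 2 interleaved tracks.
Subsequence A: 49, 64, 81, 100, 121, 144. Perfect squares starting at 7².
Subsequence B: -13, -24, -35. Arithmetic, step −11.
Position 10 → subsequence A, term 7 = 169.
Position 11 → subsequence A, term 8 = 196.
Position 12 falls in subsequence B as its term 4, giving -46.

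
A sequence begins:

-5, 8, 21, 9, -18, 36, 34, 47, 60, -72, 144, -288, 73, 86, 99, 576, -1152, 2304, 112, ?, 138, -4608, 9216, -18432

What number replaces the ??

Positions follow the repeating pattern AAABBB; grouping by letter gives 2 tracks.
Stream A = -5, 8, 21, 34, 47, 60, 73, 86, 99, 112, ?, 138: arithmetic with common difference +13.
Stream B = 9, -18, 36, -72, 144, -288, 576, -1152, 2304, -4608, 9216, -18432: geometric with ratio -2.
Filling stream A at index 11 by its rule yields 125.

125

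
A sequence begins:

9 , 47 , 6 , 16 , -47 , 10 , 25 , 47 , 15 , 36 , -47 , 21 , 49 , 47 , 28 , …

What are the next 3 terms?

64, -47, 36

The terms cycle through 3 interleaved subsequences.
Track A is 9, 16, 25, 36, 49, which is perfect squares starting at 3².
Track B is 47, -47, 47, -47, 47, which is oscillating between 47 and -47.
Track C is 6, 10, 15, 21, 28, which is triangular numbers starting at T_3.
The 16th slot belongs to track A; its 6th term is 64.
Term 17 comes from track B (its 6th entry): -47.
The 18th slot belongs to track C; its 6th term is 36.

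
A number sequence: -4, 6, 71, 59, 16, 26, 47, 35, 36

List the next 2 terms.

Positions follow the repeating pattern AABB; grouping by letter gives 2 tracks.
Track A: -4, 6, 16, 26, 36 (linear: a_n = -14 + 10·n).
Track B: 71, 59, 47, 35 (arithmetic with common difference −12).
Position 10 falls in track A as its term 6, giving 46.
The 11th slot belongs to track B; its 5th term is 23.

46, 23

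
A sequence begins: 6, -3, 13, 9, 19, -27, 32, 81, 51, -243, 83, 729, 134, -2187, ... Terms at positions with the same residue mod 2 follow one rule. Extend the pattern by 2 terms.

Split by position mod 2 into 2 tracks.
Track A: 6, 13, 19, 32, 51, 83, 134 — a Fibonacci-like recurrence a_n = a_{n-1} + a_{n-2}.
Track B: -3, 9, -27, 81, -243, 729, -2187 — multiplying by -3 each time.
Term 15 comes from track A (its 8th entry): 217.
The 16th slot belongs to track B; its 8th term is 6561.

217, 6561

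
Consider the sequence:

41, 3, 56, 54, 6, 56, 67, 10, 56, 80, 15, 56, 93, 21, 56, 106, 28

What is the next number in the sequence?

56

Taking every 3rd term gives 3 separate tracks.
Stream A: 41, 54, 67, 80, 93, 106 — arithmetic, step +13.
Stream B: 3, 6, 10, 15, 21, 28 — the triangular numbers T_2, T_3, ….
Stream C: 56, 56, 56, 56, 56 — the constant sequence 56.
Term 18 comes from stream C (its 6th entry): 56.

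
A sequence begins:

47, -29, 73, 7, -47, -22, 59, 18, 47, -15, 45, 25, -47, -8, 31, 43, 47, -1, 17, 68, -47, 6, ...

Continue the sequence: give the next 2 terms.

3, 111

Split by position mod 4 into 4 tracks.
Stream A: 47, -47, 47, -47, 47, -47 (oscillating between 47 and -47).
Stream B: -29, -22, -15, -8, -1, 6 (arithmetic, step +7).
Stream C: 73, 59, 45, 31, 17 (linear: a_n = 87 − 14·n).
Stream D: 7, 18, 25, 43, 68 (each term equals the sum of the previous two).
Term 23 comes from stream C (its 6th entry): 3.
The 24th slot belongs to stream D; its 6th term is 111.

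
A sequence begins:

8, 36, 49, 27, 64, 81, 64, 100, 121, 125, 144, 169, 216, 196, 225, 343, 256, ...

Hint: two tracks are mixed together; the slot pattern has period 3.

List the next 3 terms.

Reading positions in blocks of 3 reveals the pattern ABB — 2 tracks woven together.
Subsequence A: 8, 27, 64, 125, 216, 343 — consecutive cubes n³ from n = 2.
Subsequence B: 36, 49, 64, 81, 100, 121, 144, 169, 196, 225, 256 — the squares 6², 7², 8², ….
Position 18 falls in subsequence B as its term 12, giving 289.
The 19th slot belongs to subsequence A; its 7th term is 512.
Term 20 comes from subsequence B (its 13th entry): 324.

289, 512, 324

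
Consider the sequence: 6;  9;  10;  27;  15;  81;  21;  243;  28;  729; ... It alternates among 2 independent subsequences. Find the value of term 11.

36

Odd-indexed and even-indexed terms follow separate rules.
Subsequence A: 6, 10, 15, 21, 28. The triangular numbers T_3, T_4, ….
Subsequence B: 9, 27, 81, 243, 729. Powers 3^2, 3^3, 3^4, ….
Position 11 → subsequence A, term 6 = 36.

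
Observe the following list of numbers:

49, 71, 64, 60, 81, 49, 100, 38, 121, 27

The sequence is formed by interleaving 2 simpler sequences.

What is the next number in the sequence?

Positions 1, 3, 5, … form one subsequence and positions 2, 4, 6, … form another.
Subsequence A is 49, 64, 81, 100, 121, which is the squares 7², 8², 9², ….
Subsequence B is 71, 60, 49, 38, 27, which is arithmetic, step −11.
Position 11 → subsequence A, term 6 = 144.

144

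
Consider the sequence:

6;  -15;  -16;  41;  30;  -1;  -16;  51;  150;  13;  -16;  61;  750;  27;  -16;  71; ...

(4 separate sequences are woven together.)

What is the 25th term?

Split by position mod 4: positions 1, 5, 9, … form one track, and each other residue class forms its own.
Subsequence A: 6, 30, 150, 750 (a geometric progression (common ratio 5)).
Subsequence B: -15, -1, 13, 27 (linear: a_n = -29 + 14·n).
Subsequence C: -16, -16, -16, -16 (always -16).
Subsequence D: 41, 51, 61, 71 (arithmetic with common difference +10).
Position 25 → subsequence A, term 7 = 93750.

93750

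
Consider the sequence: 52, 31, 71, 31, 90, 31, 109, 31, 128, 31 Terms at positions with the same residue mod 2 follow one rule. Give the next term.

Taking every 2nd term gives 2 separate tracks.
Track A: 52, 71, 90, 109, 128 (linear: a_n = 33 + 19·n).
Track B: 31, 31, 31, 31, 31 (the constant sequence 31).
Position 11 falls in track A as its term 6, giving 147.

147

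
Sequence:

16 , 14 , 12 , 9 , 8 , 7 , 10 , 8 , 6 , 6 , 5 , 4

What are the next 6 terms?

4, 2, 0, 3, 2, 1

Reading positions in blocks of 6 reveals the pattern AAABBB — 2 tracks woven together.
Stream A: 16, 14, 12, 10, 8, 6 (subtracting 2 each time).
Stream B: 9, 8, 7, 6, 5, 4 (subtracting 1 each time).
The 13th slot belongs to stream A; its 7th term is 4.
Term 14 comes from stream A (its 8th entry): 2.
The 15th slot belongs to stream A; its 9th term is 0.
Term 16 comes from stream B (its 7th entry): 3.
Term 17 comes from stream B (its 8th entry): 2.
The 18th slot belongs to stream B; its 9th term is 1.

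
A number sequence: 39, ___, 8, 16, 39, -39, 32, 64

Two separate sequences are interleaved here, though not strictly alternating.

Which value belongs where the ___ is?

The slot pattern repeats as AABB (period 4), so there are 2 interleaved tracks.
Subsequence A: 39, ?, 39, -39 — oscillating between 39 and -39.
Subsequence B: 8, 16, 32, 64 — successive powers of 2.
So the missing entry in subsequence A is -39.

-39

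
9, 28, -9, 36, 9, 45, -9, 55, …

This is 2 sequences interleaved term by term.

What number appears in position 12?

78

Split by position mod 2 into 2 tracks.
Track A is 9, -9, 9, -9, which is the oscillation 9·(−1)^(n+1).
Track B is 28, 36, 45, 55, which is triangular numbers starting at T_7.
Position 12 → track B, term 6 = 78.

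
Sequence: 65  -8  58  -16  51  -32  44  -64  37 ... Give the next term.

-128

Odd-indexed and even-indexed terms follow separate rules.
Subsequence A: 65, 58, 51, 44, 37 — arithmetic, step −7.
Subsequence B: -8, -16, -32, -64 — geometric, ×2 each step.
Position 10 → subsequence B, term 5 = -128.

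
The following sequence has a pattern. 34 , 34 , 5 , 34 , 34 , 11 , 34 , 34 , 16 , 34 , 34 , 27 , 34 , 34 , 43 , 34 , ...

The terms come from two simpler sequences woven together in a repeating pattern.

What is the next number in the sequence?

34

Positions follow the repeating pattern AAB; grouping by letter gives 2 tracks.
Subsequence A is 34, 34, 34, 34, 34, 34, 34, 34, 34, 34, 34, which is the constant sequence 34.
Subsequence B is 5, 11, 16, 27, 43, which is each term equals the sum of the previous two.
Position 17 falls in subsequence A as its term 12, giving 34.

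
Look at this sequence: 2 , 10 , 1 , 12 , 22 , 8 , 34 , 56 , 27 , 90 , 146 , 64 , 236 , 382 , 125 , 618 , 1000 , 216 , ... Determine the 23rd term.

6854

Positions follow the repeating pattern AAB; grouping by letter gives 2 tracks.
Track A: 2, 10, 12, 22, 34, 56, 90, 146, 236, 382, 618, 1000. Each term equals the sum of the previous two.
Track B: 1, 8, 27, 64, 125, 216. Consecutive cubes n³ from n = 1.
Position 23 falls in track A as its term 16, giving 6854.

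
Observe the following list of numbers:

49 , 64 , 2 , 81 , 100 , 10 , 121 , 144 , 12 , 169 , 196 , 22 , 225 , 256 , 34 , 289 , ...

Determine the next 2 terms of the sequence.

The slot pattern repeats as AAB (period 3), so there are 2 interleaved tracks.
Subsequence A: 49, 64, 81, 100, 121, 144, 169, 196, 225, 256, 289 — perfect squares starting at 7².
Subsequence B: 2, 10, 12, 22, 34 — each term equals the sum of the previous two.
Term 17 comes from subsequence A (its 12th entry): 324.
Position 18 falls in subsequence B as its term 6, giving 56.

324, 56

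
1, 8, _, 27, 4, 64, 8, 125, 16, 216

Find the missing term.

2

Taking every 2nd term gives 2 separate tracks.
Track A: 1, ?, 4, 8, 16 — powers 2^0, 2^1, 2^2, ….
Track B: 8, 27, 64, 125, 216 — the cubes 2³, 3³, 4³, ….
Filling track A at index 2 by its rule yields 2.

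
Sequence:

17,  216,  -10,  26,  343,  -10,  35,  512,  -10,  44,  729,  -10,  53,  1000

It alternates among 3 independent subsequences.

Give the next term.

Split by position mod 3: positions 1, 4, 7, … form one track, and each other residue class forms its own.
Track A: 17, 26, 35, 44, 53 — linear: a_n = 8 + 9·n.
Track B: 216, 343, 512, 729, 1000 — perfect cubes starting at 6³.
Track C: -10, -10, -10, -10 — the constant sequence -10.
The 15th slot belongs to track C; its 5th term is -10.

-10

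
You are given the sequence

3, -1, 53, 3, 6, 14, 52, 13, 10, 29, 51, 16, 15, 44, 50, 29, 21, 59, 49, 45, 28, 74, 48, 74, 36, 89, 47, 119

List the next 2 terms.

The terms cycle through 4 interleaved subsequences.
Subsequence A is 3, 6, 10, 15, 21, 28, 36, which is triangular numbers starting at T_2.
Subsequence B is -1, 14, 29, 44, 59, 74, 89, which is linear: a_n = -16 + 15·n.
Subsequence C is 53, 52, 51, 50, 49, 48, 47, which is arithmetic, step −1.
Subsequence D is 3, 13, 16, 29, 45, 74, 119, which is each term equals the sum of the previous two.
Position 29 → subsequence A, term 8 = 45.
The 30th slot belongs to subsequence B; its 8th term is 104.

45, 104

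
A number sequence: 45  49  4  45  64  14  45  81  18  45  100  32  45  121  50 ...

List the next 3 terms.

45, 144, 82

Split by position mod 3 into 3 tracks.
Subsequence A: 45, 45, 45, 45, 45. The constant sequence 45.
Subsequence B: 49, 64, 81, 100, 121. The squares 7², 8², 9², ….
Subsequence C: 4, 14, 18, 32, 50. Fibonacci-style (each term is the sum of the two before it).
Position 16 → subsequence A, term 6 = 45.
The 17th slot belongs to subsequence B; its 6th term is 144.
Position 18 → subsequence C, term 6 = 82.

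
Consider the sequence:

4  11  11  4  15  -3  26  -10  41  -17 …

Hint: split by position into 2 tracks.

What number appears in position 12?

-24

Split by position mod 2 into 2 tracks.
Subsequence A is 4, 11, 15, 26, 41, which is Fibonacci-style (each term is the sum of the two before it).
Subsequence B is 11, 4, -3, -10, -17, which is subtracting 7 each time.
Term 12 comes from subsequence B (its 6th entry): -24.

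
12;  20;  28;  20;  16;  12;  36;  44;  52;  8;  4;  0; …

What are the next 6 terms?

60, 68, 76, -4, -8, -12

The slot pattern repeats as AAABBB (period 6), so there are 2 interleaved tracks.
Stream A: 12, 20, 28, 36, 44, 52 — arithmetic, step +8.
Stream B: 20, 16, 12, 8, 4, 0 — linear: a_n = 24 − 4·n.
Term 13 comes from stream A (its 7th entry): 60.
Position 14 falls in stream A as its term 8, giving 68.
Position 15 → stream A, term 9 = 76.
Position 16 falls in stream B as its term 7, giving -4.
Position 17 falls in stream B as its term 8, giving -8.
Position 18 falls in stream B as its term 9, giving -12.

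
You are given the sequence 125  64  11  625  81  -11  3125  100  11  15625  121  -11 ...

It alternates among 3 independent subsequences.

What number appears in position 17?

Split by position mod 3 into 3 tracks.
Track A: 125, 625, 3125, 15625. Successive powers of 5.
Track B: 64, 81, 100, 121. Consecutive squares n² from n = 8.
Track C: 11, -11, 11, -11. Oscillating between 11 and -11.
Position 17 falls in track B as its term 6, giving 169.

169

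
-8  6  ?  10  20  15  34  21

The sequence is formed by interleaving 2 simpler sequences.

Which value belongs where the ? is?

Odd-indexed and even-indexed terms follow separate rules.
Stream A: -8, ?, 20, 34 — arithmetic, step +14.
Stream B: 6, 10, 15, 21 — triangular numbers starting at T_3.
The gap is stream A's term 2; the rule gives 6.

6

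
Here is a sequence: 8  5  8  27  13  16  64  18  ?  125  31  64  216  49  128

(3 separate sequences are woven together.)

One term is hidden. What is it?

32

Split by position mod 3 into 3 tracks.
Stream A: 8, 27, 64, 125, 216 — perfect cubes starting at 2³.
Stream B: 5, 13, 18, 31, 49 — a Fibonacci-like recurrence a_n = a_{n-1} + a_{n-2}.
Stream C: 8, 16, ?, 64, 128 — powers 2^3, 2^4, 2^5, ….
Filling stream C at index 3 by its rule yields 32.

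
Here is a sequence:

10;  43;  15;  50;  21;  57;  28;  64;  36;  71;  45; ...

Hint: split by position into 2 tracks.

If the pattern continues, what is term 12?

78

Split by position mod 2 into 2 tracks.
Track A: 10, 15, 21, 28, 36, 45. Triangular numbers n(n+1)/2 for n = 4, 5, ….
Track B: 43, 50, 57, 64, 71. Arithmetic, step +7.
Position 12 → track B, term 6 = 78.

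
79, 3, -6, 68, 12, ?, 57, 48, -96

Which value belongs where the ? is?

Reading positions in blocks of 3 reveals the pattern ABB — 2 tracks woven together.
Track A = 79, 68, 57: linear: a_n = 90 − 11·n.
Track B = 3, -6, 12, ?, 48, -96: a geometric progression (common ratio -2).
Filling track B at index 4 by its rule yields -24.

-24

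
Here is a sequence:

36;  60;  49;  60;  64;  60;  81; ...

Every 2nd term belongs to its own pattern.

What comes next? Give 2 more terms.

Positions 1, 3, 5, … form one subsequence and positions 2, 4, 6, … form another.
Stream A: 36, 49, 64, 81 — consecutive squares n² from n = 6.
Stream B: 60, 60, 60 — constant 60.
The 8th slot belongs to stream B; its 4th term is 60.
The 9th slot belongs to stream A; its 5th term is 100.

60, 100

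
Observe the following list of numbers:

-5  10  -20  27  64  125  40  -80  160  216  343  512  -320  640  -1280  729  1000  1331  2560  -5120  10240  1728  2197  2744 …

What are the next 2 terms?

Positions follow the repeating pattern AAABBB; grouping by letter gives 2 tracks.
Subsequence A: -5, 10, -20, 40, -80, 160, -320, 640, -1280, 2560, -5120, 10240. A geometric progression (common ratio -2).
Subsequence B: 27, 64, 125, 216, 343, 512, 729, 1000, 1331, 1728, 2197, 2744. Perfect cubes starting at 3³.
Term 25 comes from subsequence A (its 13th entry): -20480.
The 26th slot belongs to subsequence A; its 14th term is 40960.

-20480, 40960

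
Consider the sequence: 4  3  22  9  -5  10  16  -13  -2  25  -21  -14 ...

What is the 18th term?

Split by position mod 3: positions 1, 4, 7, … form one track, and each other residue class forms its own.
Track A: 4, 9, 16, 25. Perfect squares starting at 2².
Track B: 3, -5, -13, -21. Subtracting 8 each time.
Track C: 22, 10, -2, -14. Subtracting 12 each time.
The 18th slot belongs to track C; its 6th term is -38.

-38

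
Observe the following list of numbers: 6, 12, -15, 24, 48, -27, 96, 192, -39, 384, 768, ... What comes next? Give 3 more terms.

-51, 1536, 3072

The slot pattern repeats as AAB (period 3), so there are 2 interleaved tracks.
Subsequence A: 6, 12, 24, 48, 96, 192, 384, 768 (a geometric progression (common ratio 2)).
Subsequence B: -15, -27, -39 (subtracting 12 each time).
Position 12 falls in subsequence B as its term 4, giving -51.
Term 13 comes from subsequence A (its 9th entry): 1536.
Position 14 falls in subsequence A as its term 10, giving 3072.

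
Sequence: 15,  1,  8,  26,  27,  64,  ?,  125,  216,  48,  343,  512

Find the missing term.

The slot pattern repeats as ABB (period 3), so there are 2 interleaved tracks.
Track A: 15, 26, ?, 48 (linear: a_n = 4 + 11·n).
Track B: 1, 8, 27, 64, 125, 216, 343, 512 (consecutive cubes n³ from n = 1).
The gap is track A's term 3; the rule gives 37.

37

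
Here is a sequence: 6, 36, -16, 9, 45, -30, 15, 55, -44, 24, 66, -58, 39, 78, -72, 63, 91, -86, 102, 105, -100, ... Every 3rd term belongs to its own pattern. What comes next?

165

Split by position mod 3 into 3 tracks.
Track A: 6, 9, 15, 24, 39, 63, 102 (each term equals the sum of the previous two).
Track B: 36, 45, 55, 66, 78, 91, 105 (triangular numbers n(n+1)/2 for n = 8, 9, …).
Track C: -16, -30, -44, -58, -72, -86, -100 (arithmetic with common difference −14).
Term 22 comes from track A (its 8th entry): 165.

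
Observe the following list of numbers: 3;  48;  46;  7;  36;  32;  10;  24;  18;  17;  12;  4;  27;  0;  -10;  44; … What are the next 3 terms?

-12, -24, 71

The terms cycle through 3 interleaved subsequences.
Stream A: 3, 7, 10, 17, 27, 44 (Fibonacci-style (each term is the sum of the two before it)).
Stream B: 48, 36, 24, 12, 0 (linear: a_n = 60 − 12·n).
Stream C: 46, 32, 18, 4, -10 (arithmetic, step −14).
Position 17 falls in stream B as its term 6, giving -12.
The 18th slot belongs to stream C; its 6th term is -24.
Position 19 → stream A, term 7 = 71.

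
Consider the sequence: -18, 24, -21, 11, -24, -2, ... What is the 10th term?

-28

Positions 1, 3, 5, … form one subsequence and positions 2, 4, 6, … form another.
Subsequence A is -18, -21, -24, which is arithmetic with common difference −3.
Subsequence B is 24, 11, -2, which is linear: a_n = 37 − 13·n.
Term 10 comes from subsequence B (its 5th entry): -28.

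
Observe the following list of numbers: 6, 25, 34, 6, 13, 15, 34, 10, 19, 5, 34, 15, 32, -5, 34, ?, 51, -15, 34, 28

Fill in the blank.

Taking every 4th term gives 4 separate tracks.
Stream A: 6, 13, 19, 32, 51 (Fibonacci-style (each term is the sum of the two before it)).
Stream B: 25, 15, 5, -5, -15 (arithmetic, step −10).
Stream C: 34, 34, 34, 34, 34 (always 34).
Stream D: 6, 10, 15, ?, 28 (triangular numbers starting at T_3).
So the missing entry in stream D is 21.

21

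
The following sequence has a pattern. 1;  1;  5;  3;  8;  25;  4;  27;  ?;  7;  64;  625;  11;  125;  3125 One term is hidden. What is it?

Read the sequence 3 terms at a time; column i is its own pattern.
Stream A: 1, 3, 4, 7, 11 — each term equals the sum of the previous two.
Stream B: 1, 8, 27, 64, 125 — the cubes 1³, 2³, 3³, ….
Stream C: 5, 25, ?, 625, 3125 — successive powers of 5.
Filling stream C at index 3 by its rule yields 125.

125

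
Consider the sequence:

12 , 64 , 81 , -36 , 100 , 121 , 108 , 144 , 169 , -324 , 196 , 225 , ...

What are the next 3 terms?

972, 256, 289

Reading positions in blocks of 3 reveals the pattern ABB — 2 tracks woven together.
Subsequence A = 12, -36, 108, -324: multiplying by -3 each time.
Subsequence B = 64, 81, 100, 121, 144, 169, 196, 225: perfect squares starting at 8².
The 13th slot belongs to subsequence A; its 5th term is 972.
The 14th slot belongs to subsequence B; its 9th term is 256.
Position 15 → subsequence B, term 10 = 289.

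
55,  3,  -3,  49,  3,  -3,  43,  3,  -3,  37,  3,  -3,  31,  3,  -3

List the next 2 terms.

25, 3

Positions follow the repeating pattern ABB; grouping by letter gives 2 tracks.
Track A: 55, 49, 43, 37, 31 — arithmetic, step −6.
Track B: 3, -3, 3, -3, 3, -3, 3, -3, 3, -3 — the oscillation 3·(−1)^(n+1).
Position 16 → track A, term 6 = 25.
Term 17 comes from track B (its 11th entry): 3.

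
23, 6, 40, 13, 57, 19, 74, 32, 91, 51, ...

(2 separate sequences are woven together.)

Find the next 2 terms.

Taking every 2nd term gives 2 separate tracks.
Track A: 23, 40, 57, 74, 91 (linear: a_n = 6 + 17·n).
Track B: 6, 13, 19, 32, 51 (a Fibonacci-like recurrence a_n = a_{n-1} + a_{n-2}).
Term 11 comes from track A (its 6th entry): 108.
Term 12 comes from track B (its 6th entry): 83.

108, 83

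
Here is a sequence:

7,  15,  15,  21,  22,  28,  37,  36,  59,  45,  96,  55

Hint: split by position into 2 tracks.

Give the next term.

155

The terms cycle through 2 interleaved subsequences.
Track A: 7, 15, 22, 37, 59, 96. Each term equals the sum of the previous two.
Track B: 15, 21, 28, 36, 45, 55. Triangular numbers starting at T_5.
Position 13 falls in track A as its term 7, giving 155.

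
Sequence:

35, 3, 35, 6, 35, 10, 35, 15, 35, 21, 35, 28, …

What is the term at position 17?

Positions 1, 3, 5, … form one subsequence and positions 2, 4, 6, … form another.
Subsequence A: 35, 35, 35, 35, 35, 35 (always 35).
Subsequence B: 3, 6, 10, 15, 21, 28 (triangular numbers n(n+1)/2 for n = 2, 3, …).
Position 17 falls in subsequence A as its term 9, giving 35.

35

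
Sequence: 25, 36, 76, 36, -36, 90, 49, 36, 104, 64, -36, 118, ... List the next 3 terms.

81, 36, 132

Read the sequence 3 terms at a time; column i is its own pattern.
Subsequence A: 25, 36, 49, 64. The squares 5², 6², 7², ….
Subsequence B: 36, -36, 36, -36. Oscillating between 36 and -36.
Subsequence C: 76, 90, 104, 118. Arithmetic, step +14.
Position 13 falls in subsequence A as its term 5, giving 81.
Term 14 comes from subsequence B (its 5th entry): 36.
The 15th slot belongs to subsequence C; its 5th term is 132.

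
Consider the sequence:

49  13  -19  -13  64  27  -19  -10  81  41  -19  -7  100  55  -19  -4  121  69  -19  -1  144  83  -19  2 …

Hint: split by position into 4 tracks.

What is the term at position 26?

Taking every 4th term gives 4 separate tracks.
Subsequence A: 49, 64, 81, 100, 121, 144 (consecutive squares n² from n = 7).
Subsequence B: 13, 27, 41, 55, 69, 83 (linear: a_n = -1 + 14·n).
Subsequence C: -19, -19, -19, -19, -19, -19 (always -19).
Subsequence D: -13, -10, -7, -4, -1, 2 (arithmetic, step +3).
Term 26 comes from subsequence B (its 7th entry): 97.

97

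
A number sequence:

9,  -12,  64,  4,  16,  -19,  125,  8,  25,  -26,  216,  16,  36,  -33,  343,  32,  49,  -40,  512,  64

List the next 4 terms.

64, -47, 729, 128

Split by position mod 4 into 4 tracks.
Track A: 9, 16, 25, 36, 49 — consecutive squares n² from n = 3.
Track B: -12, -19, -26, -33, -40 — linear: a_n = -5 − 7·n.
Track C: 64, 125, 216, 343, 512 — the cubes 4³, 5³, 6³, ….
Track D: 4, 8, 16, 32, 64 — powers 2^2, 2^3, 2^4, ….
Position 21 → track A, term 6 = 64.
Position 22 falls in track B as its term 6, giving -47.
Position 23 falls in track C as its term 6, giving 729.
The 24th slot belongs to track D; its 6th term is 128.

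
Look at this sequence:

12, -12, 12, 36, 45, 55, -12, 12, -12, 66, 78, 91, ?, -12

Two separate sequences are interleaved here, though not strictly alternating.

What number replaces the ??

12

Positions follow the repeating pattern AAABBB; grouping by letter gives 2 tracks.
Track A = 12, -12, 12, -12, 12, -12, ?, -12: alternating ±12.
Track B = 36, 45, 55, 66, 78, 91: the triangular numbers T_8, T_9, ….
Filling track A at index 7 by its rule yields 12.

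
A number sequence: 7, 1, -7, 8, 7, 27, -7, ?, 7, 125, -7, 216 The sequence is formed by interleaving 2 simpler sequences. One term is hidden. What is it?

64

Positions 1, 3, 5, … form one subsequence and positions 2, 4, 6, … form another.
Track A: 7, -7, 7, -7, 7, -7. The oscillation 7·(−1)^(n+1).
Track B: 1, 8, 27, ?, 125, 216. The cubes 1³, 2³, 3³, ….
Filling track B at index 4 by its rule yields 64.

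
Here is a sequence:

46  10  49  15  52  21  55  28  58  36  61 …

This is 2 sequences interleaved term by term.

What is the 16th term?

66

The terms cycle through 2 interleaved subsequences.
Track A is 46, 49, 52, 55, 58, 61, which is adding 3 each time.
Track B is 10, 15, 21, 28, 36, which is triangular numbers n(n+1)/2 for n = 4, 5, ….
The 16th slot belongs to track B; its 8th term is 66.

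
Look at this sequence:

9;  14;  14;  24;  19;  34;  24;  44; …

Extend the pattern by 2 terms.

Positions 1, 3, 5, … form one subsequence and positions 2, 4, 6, … form another.
Track A: 9, 14, 19, 24 (adding 5 each time).
Track B: 14, 24, 34, 44 (arithmetic with common difference +10).
Position 9 → track A, term 5 = 29.
Position 10 falls in track B as its term 5, giving 54.

29, 54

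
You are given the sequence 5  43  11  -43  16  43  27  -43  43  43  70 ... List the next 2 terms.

-43, 113

Positions 1, 3, 5, … form one subsequence and positions 2, 4, 6, … form another.
Subsequence A = 5, 11, 16, 27, 43, 70: Fibonacci-style (each term is the sum of the two before it).
Subsequence B = 43, -43, 43, -43, 43: the oscillation 43·(−1)^(n+1).
Position 12 falls in subsequence B as its term 6, giving -43.
Position 13 falls in subsequence A as its term 7, giving 113.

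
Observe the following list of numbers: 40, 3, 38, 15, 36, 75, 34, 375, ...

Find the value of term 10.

Positions 1, 3, 5, … form one subsequence and positions 2, 4, 6, … form another.
Track A is 40, 38, 36, 34, which is subtracting 2 each time.
Track B is 3, 15, 75, 375, which is a geometric progression (common ratio 5).
Term 10 comes from track B (its 5th entry): 1875.

1875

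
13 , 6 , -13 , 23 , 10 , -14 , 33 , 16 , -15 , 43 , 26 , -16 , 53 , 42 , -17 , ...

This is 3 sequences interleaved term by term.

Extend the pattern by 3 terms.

The terms cycle through 3 interleaved subsequences.
Stream A: 13, 23, 33, 43, 53. Linear: a_n = 3 + 10·n.
Stream B: 6, 10, 16, 26, 42. Each term equals the sum of the previous two.
Stream C: -13, -14, -15, -16, -17. Linear: a_n = -12 − n.
Position 16 → stream A, term 6 = 63.
The 17th slot belongs to stream B; its 6th term is 68.
The 18th slot belongs to stream C; its 6th term is -18.

63, 68, -18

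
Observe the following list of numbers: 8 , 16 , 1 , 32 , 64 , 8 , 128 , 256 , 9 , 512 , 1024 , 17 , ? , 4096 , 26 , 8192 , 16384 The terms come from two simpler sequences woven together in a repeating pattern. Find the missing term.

2048

The slot pattern repeats as AAB (period 3), so there are 2 interleaved tracks.
Track A: 8, 16, 32, 64, 128, 256, 512, 1024, ?, 4096, 8192, 16384 — successive powers of 2.
Track B: 1, 8, 9, 17, 26 — Fibonacci-style (each term is the sum of the two before it).
The gap is track A's term 9; the rule gives 2048.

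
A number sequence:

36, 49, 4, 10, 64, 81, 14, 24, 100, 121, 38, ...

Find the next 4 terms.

Reading positions in blocks of 4 reveals the pattern AABB — 2 tracks woven together.
Stream A = 36, 49, 64, 81, 100, 121: the squares 6², 7², 8², ….
Stream B = 4, 10, 14, 24, 38: each term equals the sum of the previous two.
Position 12 → stream B, term 6 = 62.
Position 13 → stream A, term 7 = 144.
Position 14 → stream A, term 8 = 169.
Position 15 falls in stream B as its term 7, giving 100.

62, 144, 169, 100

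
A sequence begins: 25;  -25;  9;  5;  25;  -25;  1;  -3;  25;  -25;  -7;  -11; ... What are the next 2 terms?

The slot pattern repeats as AABB (period 4), so there are 2 interleaved tracks.
Stream A: 25, -25, 25, -25, 25, -25 — the oscillation 25·(−1)^(n+1).
Stream B: 9, 5, 1, -3, -7, -11 — linear: a_n = 13 − 4·n.
Position 13 → stream A, term 7 = 25.
The 14th slot belongs to stream A; its 8th term is -25.

25, -25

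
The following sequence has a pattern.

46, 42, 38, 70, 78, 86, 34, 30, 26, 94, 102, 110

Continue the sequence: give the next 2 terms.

22, 18

Positions follow the repeating pattern AAABBB; grouping by letter gives 2 tracks.
Stream A = 46, 42, 38, 34, 30, 26: subtracting 4 each time.
Stream B = 70, 78, 86, 94, 102, 110: arithmetic with common difference +8.
The 13th slot belongs to stream A; its 7th term is 22.
Position 14 falls in stream A as its term 8, giving 18.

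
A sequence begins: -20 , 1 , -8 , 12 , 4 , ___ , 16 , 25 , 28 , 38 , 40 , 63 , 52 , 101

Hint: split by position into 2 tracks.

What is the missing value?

13

Taking every 2nd term gives 2 separate tracks.
Track A is -20, -8, 4, 16, 28, 40, 52, which is arithmetic with common difference +12.
Track B is 1, 12, ?, 25, 38, 63, 101, which is a Fibonacci-like recurrence a_n = a_{n-1} + a_{n-2}.
The gap is track B's term 3; the rule gives 13.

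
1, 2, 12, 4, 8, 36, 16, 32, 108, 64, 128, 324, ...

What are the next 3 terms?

Reading positions in blocks of 3 reveals the pattern AAB — 2 tracks woven together.
Track A is 1, 2, 4, 8, 16, 32, 64, 128, which is powers of 2.
Track B is 12, 36, 108, 324, which is multiplying by 3 each time.
Position 13 falls in track A as its term 9, giving 256.
Term 14 comes from track A (its 10th entry): 512.
The 15th slot belongs to track B; its 5th term is 972.

256, 512, 972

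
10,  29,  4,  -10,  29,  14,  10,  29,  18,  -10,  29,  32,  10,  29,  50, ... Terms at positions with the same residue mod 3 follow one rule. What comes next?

-10

The terms cycle through 3 interleaved subsequences.
Track A: 10, -10, 10, -10, 10 (alternating ±10).
Track B: 29, 29, 29, 29, 29 (the constant sequence 29).
Track C: 4, 14, 18, 32, 50 (each term equals the sum of the previous two).
The 16th slot belongs to track A; its 6th term is -10.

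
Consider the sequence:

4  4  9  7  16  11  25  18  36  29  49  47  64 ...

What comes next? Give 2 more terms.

76, 81

Taking every 2nd term gives 2 separate tracks.
Track A = 4, 9, 16, 25, 36, 49, 64: consecutive squares n² from n = 2.
Track B = 4, 7, 11, 18, 29, 47: each term equals the sum of the previous two.
Position 14 → track B, term 7 = 76.
Position 15 falls in track A as its term 8, giving 81.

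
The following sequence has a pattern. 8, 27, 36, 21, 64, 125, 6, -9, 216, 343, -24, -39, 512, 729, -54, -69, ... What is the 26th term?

3375

Positions follow the repeating pattern AABB; grouping by letter gives 2 tracks.
Subsequence A: 8, 27, 64, 125, 216, 343, 512, 729 — perfect cubes starting at 2³.
Subsequence B: 36, 21, 6, -9, -24, -39, -54, -69 — arithmetic, step −15.
The 26th slot belongs to subsequence A; its 14th term is 3375.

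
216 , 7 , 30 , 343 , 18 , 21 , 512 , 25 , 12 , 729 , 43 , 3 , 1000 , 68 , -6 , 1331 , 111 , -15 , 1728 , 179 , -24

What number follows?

2197

Taking every 3rd term gives 3 separate tracks.
Track A: 216, 343, 512, 729, 1000, 1331, 1728 — the cubes 6³, 7³, 8³, ….
Track B: 7, 18, 25, 43, 68, 111, 179 — Fibonacci-style (each term is the sum of the two before it).
Track C: 30, 21, 12, 3, -6, -15, -24 — subtracting 9 each time.
Position 22 → track A, term 8 = 2197.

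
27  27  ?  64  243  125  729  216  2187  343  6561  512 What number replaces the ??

81

Split by position mod 2 into 2 tracks.
Track A is 27, ?, 243, 729, 2187, 6561, which is powers 3^3, 3^4, 3^5, ….
Track B is 27, 64, 125, 216, 343, 512, which is consecutive cubes n³ from n = 3.
So the missing entry in track A is 81.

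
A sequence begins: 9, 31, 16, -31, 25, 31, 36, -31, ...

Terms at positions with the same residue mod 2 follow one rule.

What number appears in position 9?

49

The terms cycle through 2 interleaved subsequences.
Stream A is 9, 16, 25, 36, which is consecutive squares n² from n = 3.
Stream B is 31, -31, 31, -31, which is alternating ±31.
Position 9 falls in stream A as its term 5, giving 49.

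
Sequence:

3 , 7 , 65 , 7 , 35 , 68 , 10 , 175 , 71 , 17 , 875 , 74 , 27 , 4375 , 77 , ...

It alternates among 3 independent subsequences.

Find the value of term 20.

The terms cycle through 3 interleaved subsequences.
Subsequence A: 3, 7, 10, 17, 27 — a Fibonacci-like recurrence a_n = a_{n-1} + a_{n-2}.
Subsequence B: 7, 35, 175, 875, 4375 — geometric with ratio 5.
Subsequence C: 65, 68, 71, 74, 77 — arithmetic, step +3.
Position 20 falls in subsequence B as its term 7, giving 109375.

109375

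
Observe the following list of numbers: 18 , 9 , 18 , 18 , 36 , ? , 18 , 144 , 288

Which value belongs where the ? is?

The slot pattern repeats as ABB (period 3), so there are 2 interleaved tracks.
Subsequence A is 18, 18, 18, which is always 18.
Subsequence B is 9, 18, 36, ?, 144, 288, which is a geometric progression (common ratio 2).
Subsequence B's pattern makes the blank 72.

72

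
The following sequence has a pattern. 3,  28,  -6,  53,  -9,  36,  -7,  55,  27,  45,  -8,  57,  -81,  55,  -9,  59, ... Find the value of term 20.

61

The terms cycle through 4 interleaved subsequences.
Track A = 3, -9, 27, -81: geometric with ratio -3.
Track B = 28, 36, 45, 55: triangular numbers starting at T_7.
Track C = -6, -7, -8, -9: arithmetic, step −1.
Track D = 53, 55, 57, 59: arithmetic with common difference +2.
Position 20 falls in track D as its term 5, giving 61.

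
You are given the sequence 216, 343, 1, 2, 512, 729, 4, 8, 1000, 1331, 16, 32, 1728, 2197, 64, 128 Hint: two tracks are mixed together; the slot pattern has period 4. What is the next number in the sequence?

2744

The slot pattern repeats as AABB (period 4), so there are 2 interleaved tracks.
Subsequence A: 216, 343, 512, 729, 1000, 1331, 1728, 2197. Consecutive cubes n³ from n = 6.
Subsequence B: 1, 2, 4, 8, 16, 32, 64, 128. Successive powers of 2.
Position 17 falls in subsequence A as its term 9, giving 2744.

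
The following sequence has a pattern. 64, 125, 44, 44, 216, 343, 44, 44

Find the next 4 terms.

Reading positions in blocks of 4 reveals the pattern AABB — 2 tracks woven together.
Track A: 64, 125, 216, 343 (consecutive cubes n³ from n = 4).
Track B: 44, 44, 44, 44 (the constant sequence 44).
Term 9 comes from track A (its 5th entry): 512.
Term 10 comes from track A (its 6th entry): 729.
Term 11 comes from track B (its 5th entry): 44.
Position 12 falls in track B as its term 6, giving 44.

512, 729, 44, 44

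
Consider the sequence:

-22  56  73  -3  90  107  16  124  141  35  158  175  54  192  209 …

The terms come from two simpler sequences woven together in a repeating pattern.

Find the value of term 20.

The slot pattern repeats as ABB (period 3), so there are 2 interleaved tracks.
Subsequence A: -22, -3, 16, 35, 54 — adding 19 each time.
Subsequence B: 56, 73, 90, 107, 124, 141, 158, 175, 192, 209 — adding 17 each time.
The 20th slot belongs to subsequence B; its 13th term is 260.

260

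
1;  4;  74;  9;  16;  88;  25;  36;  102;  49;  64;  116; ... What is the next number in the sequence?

Reading positions in blocks of 3 reveals the pattern AAB — 2 tracks woven together.
Track A: 1, 4, 9, 16, 25, 36, 49, 64 — perfect squares starting at 1².
Track B: 74, 88, 102, 116 — adding 14 each time.
Position 13 → track A, term 9 = 81.

81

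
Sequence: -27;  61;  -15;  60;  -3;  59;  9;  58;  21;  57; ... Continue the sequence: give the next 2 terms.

Odd-indexed and even-indexed terms follow separate rules.
Track A: -27, -15, -3, 9, 21. Arithmetic with common difference +12.
Track B: 61, 60, 59, 58, 57. Linear: a_n = 62 − n.
The 11th slot belongs to track A; its 6th term is 33.
Term 12 comes from track B (its 6th entry): 56.

33, 56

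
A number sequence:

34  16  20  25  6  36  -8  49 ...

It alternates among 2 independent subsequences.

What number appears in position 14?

Positions 1, 3, 5, … form one subsequence and positions 2, 4, 6, … form another.
Track A = 34, 20, 6, -8: linear: a_n = 48 − 14·n.
Track B = 16, 25, 36, 49: the squares 4², 5², 6², ….
The 14th slot belongs to track B; its 7th term is 100.

100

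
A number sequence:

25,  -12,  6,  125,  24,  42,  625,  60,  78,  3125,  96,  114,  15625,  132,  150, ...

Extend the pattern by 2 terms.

78125, 168

The slot pattern repeats as ABB (period 3), so there are 2 interleaved tracks.
Track A: 25, 125, 625, 3125, 15625. Powers of 5.
Track B: -12, 6, 24, 42, 60, 78, 96, 114, 132, 150. Linear: a_n = -30 + 18·n.
Position 16 falls in track A as its term 6, giving 78125.
Term 17 comes from track B (its 11th entry): 168.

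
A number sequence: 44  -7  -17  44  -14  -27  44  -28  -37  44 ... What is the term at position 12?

-47

Read the sequence 3 terms at a time; column i is its own pattern.
Stream A is 44, 44, 44, 44, which is the constant sequence 44.
Stream B is -7, -14, -28, which is geometric, ×2 each step.
Stream C is -17, -27, -37, which is arithmetic, step −10.
The 12th slot belongs to stream C; its 4th term is -47.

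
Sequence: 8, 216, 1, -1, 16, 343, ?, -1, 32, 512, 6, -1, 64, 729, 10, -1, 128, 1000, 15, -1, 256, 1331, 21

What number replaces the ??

3

Split by position mod 4: positions 1, 5, 9, … form one track, and each other residue class forms its own.
Stream A: 8, 16, 32, 64, 128, 256 (multiplying by 2 each time).
Stream B: 216, 343, 512, 729, 1000, 1331 (consecutive cubes n³ from n = 6).
Stream C: 1, ?, 6, 10, 15, 21 (triangular numbers n(n+1)/2 for n = 1, 2, …).
Stream D: -1, -1, -1, -1, -1 (always -1).
So the missing entry in stream C is 3.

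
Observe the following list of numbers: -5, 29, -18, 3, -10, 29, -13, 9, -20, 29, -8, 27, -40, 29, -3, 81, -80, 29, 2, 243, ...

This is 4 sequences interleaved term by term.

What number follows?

-160

Taking every 4th term gives 4 separate tracks.
Stream A is -5, -10, -20, -40, -80, which is geometric, ×2 each step.
Stream B is 29, 29, 29, 29, 29, which is constant 29.
Stream C is -18, -13, -8, -3, 2, which is arithmetic, step +5.
Stream D is 3, 9, 27, 81, 243, which is powers of 3.
Position 21 falls in stream A as its term 6, giving -160.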